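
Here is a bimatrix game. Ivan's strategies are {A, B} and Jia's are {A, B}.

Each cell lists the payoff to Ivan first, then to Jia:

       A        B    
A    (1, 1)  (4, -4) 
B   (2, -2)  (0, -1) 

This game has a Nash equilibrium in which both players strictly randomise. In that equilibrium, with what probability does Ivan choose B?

Let p be the probability that Ivan plays A. In a completely mixed equilibrium, Jia must be indifferent between A and B.
Jia's expected payoff from A is p − 2(1−p); from B it is −4p − (1−p).
Setting these equal: 3p − 2 = −3p − 1, so p = 1/6.
Therefore Ivan plays B with probability 1 − 1/6 = 5/6.

5/6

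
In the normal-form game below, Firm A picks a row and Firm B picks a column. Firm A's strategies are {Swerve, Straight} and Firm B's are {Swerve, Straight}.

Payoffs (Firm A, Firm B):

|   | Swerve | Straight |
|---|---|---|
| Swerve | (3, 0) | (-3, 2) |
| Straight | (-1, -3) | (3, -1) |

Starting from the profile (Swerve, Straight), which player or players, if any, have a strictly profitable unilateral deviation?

Firm A at (Swerve, Straight) earns -3; deviating to Straight yields 3 — a strict improvement.
Firm B earns 2; deviating to Swerve yields 0 — not better.
Only Firm A has a strictly profitable deviation.

Firm A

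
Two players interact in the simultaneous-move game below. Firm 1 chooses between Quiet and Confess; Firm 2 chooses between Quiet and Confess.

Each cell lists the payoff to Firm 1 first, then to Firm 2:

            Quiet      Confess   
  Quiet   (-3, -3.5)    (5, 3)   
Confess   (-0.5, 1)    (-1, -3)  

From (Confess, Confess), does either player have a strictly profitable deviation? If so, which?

Both

Firm 1 at (Confess, Confess) earns -1; deviating to Quiet yields 5 — a strict improvement.
Firm 2 earns -3; deviating to Quiet yields 1 — a strict improvement.
Both Firm 1 and Firm 2 have strictly profitable deviations.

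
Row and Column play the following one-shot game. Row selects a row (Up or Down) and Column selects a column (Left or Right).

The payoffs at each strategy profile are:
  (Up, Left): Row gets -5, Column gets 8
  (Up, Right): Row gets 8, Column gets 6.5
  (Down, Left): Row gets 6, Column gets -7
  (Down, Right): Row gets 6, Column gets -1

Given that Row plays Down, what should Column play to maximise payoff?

Against Down, Column earns -7 from Left and -1 from Right.
So Right is the best response.

Right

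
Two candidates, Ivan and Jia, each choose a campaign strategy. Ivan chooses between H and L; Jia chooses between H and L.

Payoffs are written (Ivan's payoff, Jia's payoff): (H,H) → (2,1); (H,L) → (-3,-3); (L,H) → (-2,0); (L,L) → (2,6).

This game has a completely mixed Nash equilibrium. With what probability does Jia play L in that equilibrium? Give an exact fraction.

4/9

Let c be the probability that Jia plays H. In a completely mixed equilibrium, Ivan must be indifferent between H and L.
Ivan's expected payoff from H is 2c − 3(1−c); from L it is −2c + 2(1−c).
Setting these equal: 5c − 3 = −4c + 2, so c = 5/9.
Therefore Jia plays L with probability 1 − 5/9 = 4/9.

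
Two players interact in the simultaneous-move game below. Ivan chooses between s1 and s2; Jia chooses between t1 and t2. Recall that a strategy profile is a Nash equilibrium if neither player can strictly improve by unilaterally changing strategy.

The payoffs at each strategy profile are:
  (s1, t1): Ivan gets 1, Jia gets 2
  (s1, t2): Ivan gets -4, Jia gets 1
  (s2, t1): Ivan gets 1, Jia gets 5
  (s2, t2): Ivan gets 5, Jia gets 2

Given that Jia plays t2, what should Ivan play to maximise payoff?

Against t2, Ivan earns -4 from s1 and 5 from s2.
So s2 is the best response.

s2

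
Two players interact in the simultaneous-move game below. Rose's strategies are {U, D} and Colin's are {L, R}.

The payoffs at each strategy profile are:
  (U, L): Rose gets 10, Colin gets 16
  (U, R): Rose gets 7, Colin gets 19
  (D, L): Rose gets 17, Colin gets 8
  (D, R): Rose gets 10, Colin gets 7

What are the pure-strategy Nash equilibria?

(U, L): Rose prefers D (17 > 10); Colin prefers R (19 > 16) — not an equilibrium.
(U, R): Rose prefers D (10 > 7) — not an equilibrium.
(D, L): Rose gets 17 ≥ 10 from U, and Colin gets 8 ≥ 7 from R — Nash equilibrium.
(D, R): Colin prefers L (8 > 7) — not an equilibrium.

(D, L)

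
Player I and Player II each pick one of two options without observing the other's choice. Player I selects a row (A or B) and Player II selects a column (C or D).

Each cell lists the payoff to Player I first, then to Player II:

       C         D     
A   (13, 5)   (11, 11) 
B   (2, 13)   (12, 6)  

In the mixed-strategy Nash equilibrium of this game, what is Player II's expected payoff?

113/13

First find p, the probability Player I plays A, from Player II's indifference between C and D: 5p + 13(1−p) = 11p + 6(1−p), giving p = 7/13.
Since Player II is indifferent in equilibrium, Player II's expected payoff equals the payoff from either column against (7/13, 6/13). Using C: 5(7/13) + 13(6/13) = 113/13.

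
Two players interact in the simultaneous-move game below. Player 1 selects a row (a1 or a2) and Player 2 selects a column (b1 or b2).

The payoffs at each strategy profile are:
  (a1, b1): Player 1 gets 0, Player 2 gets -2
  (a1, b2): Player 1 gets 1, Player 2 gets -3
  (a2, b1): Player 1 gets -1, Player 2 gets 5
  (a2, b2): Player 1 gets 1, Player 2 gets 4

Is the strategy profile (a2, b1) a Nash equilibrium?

No

At (a2, b1), Player 1 earns -1; switching to a1 would give 0, so Player 1 would deviate.
Player 2 earns 5; switching to b2 would give 4, so Player 2 has no profitable deviation.
Since at least one player can profitably deviate, this is not a Nash equilibrium.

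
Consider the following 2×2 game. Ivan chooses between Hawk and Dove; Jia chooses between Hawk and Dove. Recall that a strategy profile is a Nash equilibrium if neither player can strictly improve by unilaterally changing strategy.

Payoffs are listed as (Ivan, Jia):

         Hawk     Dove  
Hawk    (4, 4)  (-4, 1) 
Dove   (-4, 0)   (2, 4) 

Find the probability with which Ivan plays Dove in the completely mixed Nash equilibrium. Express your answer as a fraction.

3/7

Let p be the probability that Ivan plays Hawk. In a completely mixed equilibrium, Jia must be indifferent between Hawk and Dove.
Jia's expected payoff from Hawk is 4p; from Dove it is p + 4(1−p).
Setting these equal: 4p = −3p + 4, so p = 4/7.
Therefore Ivan plays Dove with probability 1 − 4/7 = 3/7.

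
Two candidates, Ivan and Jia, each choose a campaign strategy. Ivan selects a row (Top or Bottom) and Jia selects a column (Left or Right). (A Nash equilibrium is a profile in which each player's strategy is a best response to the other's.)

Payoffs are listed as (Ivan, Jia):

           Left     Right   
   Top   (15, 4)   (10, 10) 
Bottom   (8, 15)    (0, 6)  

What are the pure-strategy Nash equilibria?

(Top, Left): Jia prefers Right (10 > 4) — not an equilibrium.
(Top, Right): Ivan gets 10 ≥ 0 from Bottom, and Jia gets 10 ≥ 4 from Left — Nash equilibrium.
(Bottom, Left): Ivan prefers Top (15 > 8) — not an equilibrium.
(Bottom, Right): Ivan prefers Top (10 > 0); Jia prefers Left (15 > 6) — not an equilibrium.

(Top, Right)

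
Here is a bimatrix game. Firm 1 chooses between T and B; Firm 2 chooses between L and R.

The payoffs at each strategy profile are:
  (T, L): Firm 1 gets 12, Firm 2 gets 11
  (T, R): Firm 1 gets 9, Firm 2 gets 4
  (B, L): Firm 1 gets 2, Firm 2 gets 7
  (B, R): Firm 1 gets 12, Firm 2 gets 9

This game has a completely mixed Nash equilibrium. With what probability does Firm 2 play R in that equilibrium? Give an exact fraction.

Let q be the probability that Firm 2 plays L. In a completely mixed equilibrium, Firm 1 must be indifferent between T and B.
Firm 1's expected payoff from T is 12q + 9(1−q); from B it is 2q + 12(1−q).
Setting these equal: 3q + 9 = −10q + 12, so q = 3/13.
Therefore Firm 2 plays R with probability 1 − 3/13 = 10/13.

10/13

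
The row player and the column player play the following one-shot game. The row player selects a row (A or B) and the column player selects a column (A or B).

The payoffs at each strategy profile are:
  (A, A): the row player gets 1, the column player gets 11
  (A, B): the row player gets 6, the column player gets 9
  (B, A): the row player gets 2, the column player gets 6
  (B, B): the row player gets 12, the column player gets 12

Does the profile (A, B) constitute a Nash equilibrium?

At (A, B), the row player earns 6; switching to B would give 12, so the row player would deviate.
The column player earns 9; switching to A would give 11, so the column player would deviate.
Since at least one player can profitably deviate, this is not a Nash equilibrium.

No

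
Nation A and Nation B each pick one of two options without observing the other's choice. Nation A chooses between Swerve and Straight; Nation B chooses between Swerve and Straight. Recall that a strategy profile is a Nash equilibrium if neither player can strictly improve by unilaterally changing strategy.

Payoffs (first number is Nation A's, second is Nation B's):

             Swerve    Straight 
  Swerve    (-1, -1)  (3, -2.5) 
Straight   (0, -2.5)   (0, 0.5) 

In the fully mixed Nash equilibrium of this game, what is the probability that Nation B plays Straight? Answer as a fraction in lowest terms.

1/4

Let y be the probability that Nation B plays Swerve. In a completely mixed equilibrium, Nation A must be indifferent between Swerve and Straight.
Nation A's expected payoff from Swerve is −y + 3(1−y); from Straight it is 0.
Setting these equal: −4y + 3 = 0, so y = 3/4.
Therefore Nation B plays Straight with probability 1 − 3/4 = 1/4.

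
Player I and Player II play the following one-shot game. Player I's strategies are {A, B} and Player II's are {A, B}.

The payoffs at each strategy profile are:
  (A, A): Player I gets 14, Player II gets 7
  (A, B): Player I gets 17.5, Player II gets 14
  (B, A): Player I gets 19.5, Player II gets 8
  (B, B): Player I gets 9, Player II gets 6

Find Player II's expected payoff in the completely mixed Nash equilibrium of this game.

70/9

First find x, the probability Player I plays A, from Player II's indifference between A and B: 7x + 8(1−x) = 14x + 6(1−x), giving x = 2/9.
Since Player II is indifferent in equilibrium, Player II's expected payoff equals the payoff from either column against (2/9, 7/9). Using A: 7(2/9) + 8(7/9) = 70/9.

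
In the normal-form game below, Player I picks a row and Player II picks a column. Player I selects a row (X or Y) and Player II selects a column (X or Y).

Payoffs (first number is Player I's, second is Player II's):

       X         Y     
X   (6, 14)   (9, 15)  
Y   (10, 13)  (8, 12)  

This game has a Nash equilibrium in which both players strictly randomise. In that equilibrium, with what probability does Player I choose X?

1/2

Let r be the probability that Player I plays X. In a completely mixed equilibrium, Player II must be indifferent between X and Y.
Player II's expected payoff from X is 14r + 13(1−r); from Y it is 15r + 12(1−r).
Setting these equal: r + 13 = 3r + 12, so r = 1/2.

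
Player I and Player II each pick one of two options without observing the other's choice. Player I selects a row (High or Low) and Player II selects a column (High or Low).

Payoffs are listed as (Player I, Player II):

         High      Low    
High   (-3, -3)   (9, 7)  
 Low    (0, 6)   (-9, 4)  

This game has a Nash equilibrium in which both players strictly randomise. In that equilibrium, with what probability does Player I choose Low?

Let r be the probability that Player I plays High. In a completely mixed equilibrium, Player II must be indifferent between High and Low.
Player II's expected payoff from High is −3r + 6(1−r); from Low it is 7r + 4(1−r).
Setting these equal: −9r + 6 = 3r + 4, so r = 1/6.
Therefore Player I plays Low with probability 1 − 1/6 = 5/6.

5/6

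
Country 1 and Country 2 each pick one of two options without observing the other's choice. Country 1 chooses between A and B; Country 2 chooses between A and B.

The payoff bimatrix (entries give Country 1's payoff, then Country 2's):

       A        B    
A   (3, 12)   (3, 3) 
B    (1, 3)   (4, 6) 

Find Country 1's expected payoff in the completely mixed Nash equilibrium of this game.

First find q, the probability Country 2 plays A, from Country 1's indifference between A and B: 3q + 3(1−q) = q + 4(1−q), giving q = 1/3.
Since Country 1 is indifferent in equilibrium, Country 1's expected payoff equals the payoff from either row against (1/3, 2/3). Using A: 3(1/3) + 3(2/3) = 3.

3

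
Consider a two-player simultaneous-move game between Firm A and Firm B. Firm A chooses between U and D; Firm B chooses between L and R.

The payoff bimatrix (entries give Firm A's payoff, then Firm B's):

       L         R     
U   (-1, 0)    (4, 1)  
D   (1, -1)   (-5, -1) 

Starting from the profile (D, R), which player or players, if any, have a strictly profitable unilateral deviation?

Firm A at (D, R) earns -5; deviating to U yields 4 — a strict improvement.
Firm B earns -1; deviating to L yields -1 — not better.
Only Firm A has a strictly profitable deviation.

Firm A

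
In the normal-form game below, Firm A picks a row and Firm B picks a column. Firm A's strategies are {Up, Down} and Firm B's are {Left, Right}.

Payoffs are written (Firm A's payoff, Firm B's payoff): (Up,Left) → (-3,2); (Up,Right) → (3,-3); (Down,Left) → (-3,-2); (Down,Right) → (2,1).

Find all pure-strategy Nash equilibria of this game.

(Up, Left)

(Up, Left): Firm A gets -3 ≥ -3 from Down, and Firm B gets 2 ≥ -3 from Right — Nash equilibrium.
(Up, Right): Firm B prefers Left (2 > -3) — not an equilibrium.
(Down, Left): Firm B prefers Right (1 > -2) — not an equilibrium.
(Down, Right): Firm A prefers Up (3 > 2) — not an equilibrium.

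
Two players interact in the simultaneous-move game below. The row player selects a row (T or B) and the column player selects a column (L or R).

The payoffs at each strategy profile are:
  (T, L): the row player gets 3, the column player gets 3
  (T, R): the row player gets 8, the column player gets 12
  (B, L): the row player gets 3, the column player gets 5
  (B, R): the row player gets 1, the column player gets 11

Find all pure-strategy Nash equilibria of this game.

(T, L): the column player prefers R (12 > 3) — not an equilibrium.
(T, R): the row player gets 8 ≥ 1 from B, and the column player gets 12 ≥ 3 from L — Nash equilibrium.
(B, L): the column player prefers R (11 > 5) — not an equilibrium.
(B, R): the row player prefers T (8 > 1) — not an equilibrium.

(T, R)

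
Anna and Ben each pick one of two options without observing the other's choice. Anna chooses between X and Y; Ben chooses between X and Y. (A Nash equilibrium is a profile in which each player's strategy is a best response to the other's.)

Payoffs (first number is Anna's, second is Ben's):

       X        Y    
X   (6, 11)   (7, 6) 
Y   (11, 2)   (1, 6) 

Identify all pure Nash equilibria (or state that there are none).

(X, X): Anna prefers Y (11 > 6) — not an equilibrium.
(X, Y): Ben prefers X (11 > 6) — not an equilibrium.
(Y, X): Ben prefers Y (6 > 2) — not an equilibrium.
(Y, Y): Anna prefers X (7 > 1) — not an equilibrium.

none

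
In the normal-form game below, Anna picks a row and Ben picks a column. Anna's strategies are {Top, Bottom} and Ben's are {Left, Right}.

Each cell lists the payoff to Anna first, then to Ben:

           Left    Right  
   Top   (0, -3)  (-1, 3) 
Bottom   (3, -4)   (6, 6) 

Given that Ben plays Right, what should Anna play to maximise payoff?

Bottom

Against Right, Anna earns -1 from Top and 6 from Bottom.
So Bottom is the best response.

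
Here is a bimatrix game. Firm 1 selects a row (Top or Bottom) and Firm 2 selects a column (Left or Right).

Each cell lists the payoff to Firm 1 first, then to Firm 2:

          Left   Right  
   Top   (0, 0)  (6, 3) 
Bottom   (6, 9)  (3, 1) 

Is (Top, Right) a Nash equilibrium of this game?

Yes

At (Top, Right), Firm 1 earns 6; switching to Bottom would give 3, so Firm 1 has no profitable deviation.
Firm 2 earns 3; switching to Left would give 0, so Firm 2 has no profitable deviation.
Neither player can gain by a unilateral deviation, so this profile is a Nash equilibrium.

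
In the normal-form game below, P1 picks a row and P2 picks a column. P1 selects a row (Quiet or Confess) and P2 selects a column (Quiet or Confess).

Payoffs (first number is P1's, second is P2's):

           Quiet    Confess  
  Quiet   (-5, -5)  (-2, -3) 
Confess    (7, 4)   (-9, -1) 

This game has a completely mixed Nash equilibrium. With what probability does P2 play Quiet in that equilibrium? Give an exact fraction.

Let y be the probability that P2 plays Quiet. In a completely mixed equilibrium, P1 must be indifferent between Quiet and Confess.
P1's expected payoff from Quiet is −5y − 2(1−y); from Confess it is 7y − 9(1−y).
Setting these equal: −3y − 2 = 16y − 9, so y = 7/19.

7/19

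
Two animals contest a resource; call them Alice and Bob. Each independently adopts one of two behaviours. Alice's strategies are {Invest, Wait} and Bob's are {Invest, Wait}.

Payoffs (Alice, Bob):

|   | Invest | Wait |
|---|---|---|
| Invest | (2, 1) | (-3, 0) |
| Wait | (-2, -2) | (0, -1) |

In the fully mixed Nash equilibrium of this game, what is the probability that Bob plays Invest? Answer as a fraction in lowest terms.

3/7

Let c be the probability that Bob plays Invest. In a completely mixed equilibrium, Alice must be indifferent between Invest and Wait.
Alice's expected payoff from Invest is 2c − 3(1−c); from Wait it is −2c.
Setting these equal: 5c − 3 = −2c, so c = 3/7.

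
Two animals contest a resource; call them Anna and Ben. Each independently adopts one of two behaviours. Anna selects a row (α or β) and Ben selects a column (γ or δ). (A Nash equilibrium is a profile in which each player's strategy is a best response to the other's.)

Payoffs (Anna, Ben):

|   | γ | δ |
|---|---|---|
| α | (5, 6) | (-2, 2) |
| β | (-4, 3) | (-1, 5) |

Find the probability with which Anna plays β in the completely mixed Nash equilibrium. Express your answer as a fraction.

Let x be the probability that Anna plays α. In a completely mixed equilibrium, Ben must be indifferent between γ and δ.
Ben's expected payoff from γ is 6x + 3(1−x); from δ it is 2x + 5(1−x).
Setting these equal: 3x + 3 = −3x + 5, so x = 1/3.
Therefore Anna plays β with probability 1 − 1/3 = 2/3.

2/3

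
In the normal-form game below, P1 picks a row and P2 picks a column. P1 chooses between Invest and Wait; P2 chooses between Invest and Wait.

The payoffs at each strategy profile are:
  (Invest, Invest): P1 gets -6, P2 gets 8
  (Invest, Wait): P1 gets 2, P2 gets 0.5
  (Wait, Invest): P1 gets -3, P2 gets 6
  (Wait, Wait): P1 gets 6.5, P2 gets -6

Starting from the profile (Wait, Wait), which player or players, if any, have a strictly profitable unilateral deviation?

P2

P1 at (Wait, Wait) earns 6.5; deviating to Invest yields 2 — not better.
P2 earns -6; deviating to Invest yields 6 — a strict improvement.
Only P2 has a strictly profitable deviation.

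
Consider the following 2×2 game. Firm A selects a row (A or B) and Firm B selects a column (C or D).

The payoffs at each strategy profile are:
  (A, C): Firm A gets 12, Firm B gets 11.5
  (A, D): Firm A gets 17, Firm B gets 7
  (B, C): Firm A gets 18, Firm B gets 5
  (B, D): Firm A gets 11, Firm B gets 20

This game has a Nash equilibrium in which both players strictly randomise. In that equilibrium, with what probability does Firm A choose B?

Let r be the probability that Firm A plays A. In a completely mixed equilibrium, Firm B must be indifferent between C and D.
Firm B's expected payoff from C is 11.5r + 5(1−r); from D it is 7r + 20(1−r).
Setting these equal: 6.5r + 5 = −13r + 20, so r = 10/13.
Therefore Firm A plays B with probability 1 − 10/13 = 3/13.

3/13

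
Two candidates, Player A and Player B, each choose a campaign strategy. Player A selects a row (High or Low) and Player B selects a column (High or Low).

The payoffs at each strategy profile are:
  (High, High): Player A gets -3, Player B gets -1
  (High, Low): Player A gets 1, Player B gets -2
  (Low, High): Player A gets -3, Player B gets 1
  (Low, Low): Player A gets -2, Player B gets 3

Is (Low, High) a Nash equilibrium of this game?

No

At (Low, High), Player A earns -3; switching to High would give -3, so Player A has no profitable deviation.
Player B earns 1; switching to Low would give 3, so Player B would deviate.
Since at least one player can profitably deviate, this is not a Nash equilibrium.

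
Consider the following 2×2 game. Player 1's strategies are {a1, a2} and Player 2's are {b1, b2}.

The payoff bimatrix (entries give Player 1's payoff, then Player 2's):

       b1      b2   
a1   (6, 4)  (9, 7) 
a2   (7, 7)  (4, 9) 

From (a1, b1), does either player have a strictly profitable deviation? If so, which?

Both

Player 1 at (a1, b1) earns 6; deviating to a2 yields 7 — a strict improvement.
Player 2 earns 4; deviating to b2 yields 7 — a strict improvement.
Both Player 1 and Player 2 have strictly profitable deviations.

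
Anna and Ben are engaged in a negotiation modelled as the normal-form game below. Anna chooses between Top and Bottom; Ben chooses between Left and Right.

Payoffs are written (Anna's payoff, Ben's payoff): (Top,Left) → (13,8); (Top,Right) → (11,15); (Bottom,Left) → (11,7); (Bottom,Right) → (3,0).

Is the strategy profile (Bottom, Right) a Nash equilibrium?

No

At (Bottom, Right), Anna earns 3; switching to Top would give 11, so Anna would deviate.
Ben earns 0; switching to Left would give 7, so Ben would deviate.
Since at least one player can profitably deviate, this is not a Nash equilibrium.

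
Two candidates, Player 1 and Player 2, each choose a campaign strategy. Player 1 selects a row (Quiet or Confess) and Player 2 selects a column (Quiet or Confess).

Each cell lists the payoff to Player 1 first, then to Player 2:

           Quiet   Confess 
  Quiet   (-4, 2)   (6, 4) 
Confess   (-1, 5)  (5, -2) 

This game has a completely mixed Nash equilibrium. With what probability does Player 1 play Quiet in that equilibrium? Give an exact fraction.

7/9

Let p be the probability that Player 1 plays Quiet. In a completely mixed equilibrium, Player 2 must be indifferent between Quiet and Confess.
Player 2's expected payoff from Quiet is 2p + 5(1−p); from Confess it is 4p − 2(1−p).
Setting these equal: −3p + 5 = 6p − 2, so p = 7/9.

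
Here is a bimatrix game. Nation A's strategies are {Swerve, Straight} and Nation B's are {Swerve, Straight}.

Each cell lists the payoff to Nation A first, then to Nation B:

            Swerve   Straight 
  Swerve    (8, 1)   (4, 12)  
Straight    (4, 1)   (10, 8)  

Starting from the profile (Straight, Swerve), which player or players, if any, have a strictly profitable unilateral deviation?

Nation A at (Straight, Swerve) earns 4; deviating to Swerve yields 8 — a strict improvement.
Nation B earns 1; deviating to Straight yields 8 — a strict improvement.
Both Nation A and Nation B have strictly profitable deviations.

Both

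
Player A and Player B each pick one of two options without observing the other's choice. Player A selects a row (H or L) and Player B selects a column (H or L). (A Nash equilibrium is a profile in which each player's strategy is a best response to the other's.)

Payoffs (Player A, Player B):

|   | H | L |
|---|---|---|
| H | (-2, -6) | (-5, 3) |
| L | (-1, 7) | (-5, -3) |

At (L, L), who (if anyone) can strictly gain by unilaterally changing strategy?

Player B

Player A at (L, L) earns -5; deviating to H yields -5 — not better.
Player B earns -3; deviating to H yields 7 — a strict improvement.
Only Player B has a strictly profitable deviation.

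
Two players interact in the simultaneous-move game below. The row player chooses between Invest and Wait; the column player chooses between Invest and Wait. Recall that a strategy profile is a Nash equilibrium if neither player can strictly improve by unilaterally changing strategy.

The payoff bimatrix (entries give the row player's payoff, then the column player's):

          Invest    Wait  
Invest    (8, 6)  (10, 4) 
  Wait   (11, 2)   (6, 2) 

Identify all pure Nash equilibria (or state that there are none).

(Invest, Invest): the row player prefers Wait (11 > 8) — not an equilibrium.
(Invest, Wait): the column player prefers Invest (6 > 4) — not an equilibrium.
(Wait, Invest): the row player gets 11 ≥ 8 from Invest, and the column player gets 2 ≥ 2 from Wait — Nash equilibrium.
(Wait, Wait): the row player prefers Invest (10 > 6) — not an equilibrium.

(Wait, Invest)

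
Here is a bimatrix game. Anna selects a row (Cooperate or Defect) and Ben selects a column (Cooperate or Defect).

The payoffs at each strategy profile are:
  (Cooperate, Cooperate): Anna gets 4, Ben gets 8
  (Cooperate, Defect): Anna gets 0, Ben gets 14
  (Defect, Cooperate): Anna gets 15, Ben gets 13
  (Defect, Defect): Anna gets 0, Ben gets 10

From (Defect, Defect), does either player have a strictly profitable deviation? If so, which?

Anna at (Defect, Defect) earns 0; deviating to Cooperate yields 0 — not better.
Ben earns 10; deviating to Cooperate yields 13 — a strict improvement.
Only Ben has a strictly profitable deviation.

Ben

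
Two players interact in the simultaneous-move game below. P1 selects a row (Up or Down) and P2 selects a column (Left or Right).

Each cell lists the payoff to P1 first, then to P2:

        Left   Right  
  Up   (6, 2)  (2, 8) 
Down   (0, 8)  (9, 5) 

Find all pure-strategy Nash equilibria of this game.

(Up, Left): P2 prefers Right (8 > 2) — not an equilibrium.
(Up, Right): P1 prefers Down (9 > 2) — not an equilibrium.
(Down, Left): P1 prefers Up (6 > 0) — not an equilibrium.
(Down, Right): P2 prefers Left (8 > 5) — not an equilibrium.

none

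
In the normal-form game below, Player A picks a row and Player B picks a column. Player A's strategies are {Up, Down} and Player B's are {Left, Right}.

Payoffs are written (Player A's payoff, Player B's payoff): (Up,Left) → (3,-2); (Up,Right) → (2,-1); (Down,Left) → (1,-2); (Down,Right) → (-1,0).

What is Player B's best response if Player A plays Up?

Right

Against Up, Player B earns -2 from Left and -1 from Right.
So Right is the best response.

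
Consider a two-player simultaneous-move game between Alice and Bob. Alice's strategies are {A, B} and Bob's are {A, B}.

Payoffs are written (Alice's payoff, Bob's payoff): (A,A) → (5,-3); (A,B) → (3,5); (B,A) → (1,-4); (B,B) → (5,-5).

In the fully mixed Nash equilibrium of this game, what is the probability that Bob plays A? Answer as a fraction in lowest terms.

1/3

Let c be the probability that Bob plays A. In a completely mixed equilibrium, Alice must be indifferent between A and B.
Alice's expected payoff from A is 5c + 3(1−c); from B it is c + 5(1−c).
Setting these equal: 2c + 3 = −4c + 5, so c = 1/3.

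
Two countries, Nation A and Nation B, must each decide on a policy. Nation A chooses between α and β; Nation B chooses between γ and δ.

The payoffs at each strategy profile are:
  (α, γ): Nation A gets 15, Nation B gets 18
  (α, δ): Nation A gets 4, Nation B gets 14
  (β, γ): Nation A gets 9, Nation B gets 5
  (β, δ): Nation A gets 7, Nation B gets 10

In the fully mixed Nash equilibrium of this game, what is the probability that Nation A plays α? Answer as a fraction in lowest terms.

5/9

Let r be the probability that Nation A plays α. In a completely mixed equilibrium, Nation B must be indifferent between γ and δ.
Nation B's expected payoff from γ is 18r + 5(1−r); from δ it is 14r + 10(1−r).
Setting these equal: 13r + 5 = 4r + 10, so r = 5/9.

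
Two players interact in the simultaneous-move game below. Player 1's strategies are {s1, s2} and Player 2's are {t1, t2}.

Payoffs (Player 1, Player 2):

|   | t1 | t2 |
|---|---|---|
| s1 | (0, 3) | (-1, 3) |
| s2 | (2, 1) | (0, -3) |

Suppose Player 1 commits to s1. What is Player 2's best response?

Against s1, Player 2 earns 3 from t1 and 3 from t2.
So either strategy is a best response.

either — both t1 and t2 are best responses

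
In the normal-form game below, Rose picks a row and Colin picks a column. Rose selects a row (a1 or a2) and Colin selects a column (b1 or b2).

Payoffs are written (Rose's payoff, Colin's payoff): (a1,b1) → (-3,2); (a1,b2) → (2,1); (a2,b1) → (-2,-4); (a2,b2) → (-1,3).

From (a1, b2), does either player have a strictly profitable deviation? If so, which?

Rose at (a1, b2) earns 2; deviating to a2 yields -1 — not better.
Colin earns 1; deviating to b1 yields 2 — a strict improvement.
Only Colin has a strictly profitable deviation.

Colin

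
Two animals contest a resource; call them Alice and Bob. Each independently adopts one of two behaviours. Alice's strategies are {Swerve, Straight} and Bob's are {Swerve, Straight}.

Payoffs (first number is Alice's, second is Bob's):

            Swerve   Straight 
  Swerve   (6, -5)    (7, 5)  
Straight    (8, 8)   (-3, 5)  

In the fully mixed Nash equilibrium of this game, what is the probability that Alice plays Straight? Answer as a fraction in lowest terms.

10/13

Let p be the probability that Alice plays Swerve. In a completely mixed equilibrium, Bob must be indifferent between Swerve and Straight.
Bob's expected payoff from Swerve is −5p + 8(1−p); from Straight it is 5p + 5(1−p).
Setting these equal: −13p + 8 = 5, so p = 3/13.
Therefore Alice plays Straight with probability 1 − 3/13 = 10/13.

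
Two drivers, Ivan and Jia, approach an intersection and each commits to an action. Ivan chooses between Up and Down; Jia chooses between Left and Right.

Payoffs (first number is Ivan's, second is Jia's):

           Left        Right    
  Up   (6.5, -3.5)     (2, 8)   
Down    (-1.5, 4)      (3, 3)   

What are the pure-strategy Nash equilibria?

(Up, Left): Jia prefers Right (8 > -3.5) — not an equilibrium.
(Up, Right): Ivan prefers Down (3 > 2) — not an equilibrium.
(Down, Left): Ivan prefers Up (6.5 > -1.5) — not an equilibrium.
(Down, Right): Jia prefers Left (4 > 3) — not an equilibrium.

none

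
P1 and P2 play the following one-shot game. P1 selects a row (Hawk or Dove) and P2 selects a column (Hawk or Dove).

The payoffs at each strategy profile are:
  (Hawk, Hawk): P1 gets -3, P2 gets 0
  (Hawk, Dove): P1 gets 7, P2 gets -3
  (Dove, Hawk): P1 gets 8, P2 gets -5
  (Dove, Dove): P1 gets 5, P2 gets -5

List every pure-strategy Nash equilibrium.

(Dove, Hawk)

(Hawk, Hawk): P1 prefers Dove (8 > -3) — not an equilibrium.
(Hawk, Dove): P2 prefers Hawk (0 > -3) — not an equilibrium.
(Dove, Hawk): P1 gets 8 ≥ -3 from Hawk, and P2 gets -5 ≥ -5 from Dove — Nash equilibrium.
(Dove, Dove): P1 prefers Hawk (7 > 5) — not an equilibrium.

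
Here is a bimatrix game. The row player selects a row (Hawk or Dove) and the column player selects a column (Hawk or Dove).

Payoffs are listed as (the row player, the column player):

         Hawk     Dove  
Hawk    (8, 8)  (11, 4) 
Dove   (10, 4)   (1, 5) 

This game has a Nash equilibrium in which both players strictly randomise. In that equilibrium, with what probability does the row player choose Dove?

Let r be the probability that the row player plays Hawk. In a completely mixed equilibrium, the column player must be indifferent between Hawk and Dove.
The column player's expected payoff from Hawk is 8r + 4(1−r); from Dove it is 4r + 5(1−r).
Setting these equal: 4r + 4 = −r + 5, so r = 1/5.
Therefore the row player plays Dove with probability 1 − 1/5 = 4/5.

4/5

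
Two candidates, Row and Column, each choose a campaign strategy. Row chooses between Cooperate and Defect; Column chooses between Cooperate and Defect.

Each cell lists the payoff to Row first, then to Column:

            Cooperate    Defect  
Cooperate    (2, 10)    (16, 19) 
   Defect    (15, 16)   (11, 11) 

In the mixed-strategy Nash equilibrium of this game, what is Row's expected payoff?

First find y, the probability Column plays Cooperate, from Row's indifference between Cooperate and Defect: 2y + 16(1−y) = 15y + 11(1−y), giving y = 5/18.
Since Row is indifferent in equilibrium, Row's expected payoff equals the payoff from either row against (5/18, 13/18). Using Cooperate: 2(5/18) + 16(13/18) = 109/9.

109/9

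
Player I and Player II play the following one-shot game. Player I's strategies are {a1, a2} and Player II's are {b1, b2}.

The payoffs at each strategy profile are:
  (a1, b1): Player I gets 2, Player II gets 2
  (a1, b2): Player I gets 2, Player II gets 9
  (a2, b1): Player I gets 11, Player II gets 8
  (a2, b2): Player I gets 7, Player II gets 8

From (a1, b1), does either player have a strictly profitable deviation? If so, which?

Player I at (a1, b1) earns 2; deviating to a2 yields 11 — a strict improvement.
Player II earns 2; deviating to b2 yields 9 — a strict improvement.
Both Player I and Player II have strictly profitable deviations.

Both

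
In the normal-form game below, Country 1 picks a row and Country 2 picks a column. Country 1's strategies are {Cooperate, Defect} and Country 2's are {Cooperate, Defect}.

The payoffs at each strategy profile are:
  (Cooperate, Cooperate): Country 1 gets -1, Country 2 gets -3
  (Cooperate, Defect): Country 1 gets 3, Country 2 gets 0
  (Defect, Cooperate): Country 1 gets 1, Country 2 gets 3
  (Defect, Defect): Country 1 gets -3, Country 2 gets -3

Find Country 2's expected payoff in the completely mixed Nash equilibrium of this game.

First find p, the probability Country 1 plays Cooperate, from Country 2's indifference between Cooperate and Defect: −3p + 3(1−p) = −3(1−p), giving p = 2/3.
Since Country 2 is indifferent in equilibrium, Country 2's expected payoff equals the payoff from either column against (2/3, 1/3). Using Cooperate: −3(2/3) + 3(1/3) = -1.

-1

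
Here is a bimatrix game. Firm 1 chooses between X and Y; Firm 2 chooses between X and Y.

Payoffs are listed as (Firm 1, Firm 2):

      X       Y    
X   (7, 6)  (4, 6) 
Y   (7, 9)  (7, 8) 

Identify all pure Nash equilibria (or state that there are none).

(X, X): Firm 1 gets 7 ≥ 7 from Y, and Firm 2 gets 6 ≥ 6 from Y — Nash equilibrium.
(X, Y): Firm 1 prefers Y (7 > 4) — not an equilibrium.
(Y, X): Firm 1 gets 7 ≥ 7 from X, and Firm 2 gets 9 ≥ 8 from Y — Nash equilibrium.
(Y, Y): Firm 2 prefers X (9 > 8) — not an equilibrium.

(X, X) and (Y, X)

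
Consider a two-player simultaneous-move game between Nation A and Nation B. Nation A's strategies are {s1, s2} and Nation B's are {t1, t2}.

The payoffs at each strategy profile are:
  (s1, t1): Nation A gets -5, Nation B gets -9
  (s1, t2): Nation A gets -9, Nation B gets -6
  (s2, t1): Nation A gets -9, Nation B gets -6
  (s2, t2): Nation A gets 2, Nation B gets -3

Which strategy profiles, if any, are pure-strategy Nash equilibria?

(s2, t2)

(s1, t1): Nation B prefers t2 (-6 > -9) — not an equilibrium.
(s1, t2): Nation A prefers s2 (2 > -9) — not an equilibrium.
(s2, t1): Nation A prefers s1 (-5 > -9); Nation B prefers t2 (-3 > -6) — not an equilibrium.
(s2, t2): Nation A gets 2 ≥ -9 from s1, and Nation B gets -3 ≥ -6 from t1 — Nash equilibrium.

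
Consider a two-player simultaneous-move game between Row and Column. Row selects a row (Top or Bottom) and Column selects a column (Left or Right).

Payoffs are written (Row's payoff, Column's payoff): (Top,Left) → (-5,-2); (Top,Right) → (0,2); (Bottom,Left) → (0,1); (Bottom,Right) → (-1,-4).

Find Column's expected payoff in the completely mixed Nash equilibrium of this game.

First find p, the probability Row plays Top, from Column's indifference between Left and Right: −2p + (1−p) = 2p − 4(1−p), giving p = 5/9.
Since Column is indifferent in equilibrium, Column's expected payoff equals the payoff from either column against (5/9, 4/9). Using Left: −2(5/9) + (4/9) = -2/3.

-2/3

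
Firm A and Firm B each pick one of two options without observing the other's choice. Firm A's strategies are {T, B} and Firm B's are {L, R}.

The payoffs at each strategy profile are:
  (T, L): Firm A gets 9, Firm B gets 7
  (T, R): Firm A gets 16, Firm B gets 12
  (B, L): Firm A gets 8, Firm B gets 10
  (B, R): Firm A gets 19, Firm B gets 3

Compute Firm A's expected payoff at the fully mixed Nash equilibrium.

43/4

First find q, the probability Firm B plays L, from Firm A's indifference between T and B: 9q + 16(1−q) = 8q + 19(1−q), giving q = 3/4.
Since Firm A is indifferent in equilibrium, Firm A's expected payoff equals the payoff from either row against (3/4, 1/4). Using T: 9(3/4) + 16(1/4) = 43/4.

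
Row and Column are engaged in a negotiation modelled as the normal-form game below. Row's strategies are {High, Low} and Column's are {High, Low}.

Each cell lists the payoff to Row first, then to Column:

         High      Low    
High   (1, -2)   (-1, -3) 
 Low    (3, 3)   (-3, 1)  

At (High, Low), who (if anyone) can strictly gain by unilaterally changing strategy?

Row at (High, Low) earns -1; deviating to Low yields -3 — not better.
Column earns -3; deviating to High yields -2 — a strict improvement.
Only Column has a strictly profitable deviation.

Column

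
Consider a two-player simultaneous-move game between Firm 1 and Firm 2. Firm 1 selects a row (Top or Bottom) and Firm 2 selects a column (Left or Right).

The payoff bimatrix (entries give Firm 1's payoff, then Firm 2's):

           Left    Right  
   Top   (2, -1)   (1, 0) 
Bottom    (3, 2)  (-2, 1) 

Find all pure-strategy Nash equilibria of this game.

(Top, Left): Firm 1 prefers Bottom (3 > 2); Firm 2 prefers Right (0 > -1) — not an equilibrium.
(Top, Right): Firm 1 gets 1 ≥ -2 from Bottom, and Firm 2 gets 0 ≥ -1 from Left — Nash equilibrium.
(Bottom, Left): Firm 1 gets 3 ≥ 2 from Top, and Firm 2 gets 2 ≥ 1 from Right — Nash equilibrium.
(Bottom, Right): Firm 1 prefers Top (1 > -2); Firm 2 prefers Left (2 > 1) — not an equilibrium.

(Top, Right) and (Bottom, Left)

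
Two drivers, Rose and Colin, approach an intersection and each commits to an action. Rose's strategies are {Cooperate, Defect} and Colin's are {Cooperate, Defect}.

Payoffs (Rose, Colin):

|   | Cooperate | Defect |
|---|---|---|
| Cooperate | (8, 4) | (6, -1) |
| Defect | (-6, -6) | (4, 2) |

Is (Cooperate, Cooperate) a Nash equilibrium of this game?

At (Cooperate, Cooperate), Rose earns 8; switching to Defect would give -6, so Rose has no profitable deviation.
Colin earns 4; switching to Defect would give -1, so Colin has no profitable deviation.
Neither player can gain by a unilateral deviation, so this profile is a Nash equilibrium.

Yes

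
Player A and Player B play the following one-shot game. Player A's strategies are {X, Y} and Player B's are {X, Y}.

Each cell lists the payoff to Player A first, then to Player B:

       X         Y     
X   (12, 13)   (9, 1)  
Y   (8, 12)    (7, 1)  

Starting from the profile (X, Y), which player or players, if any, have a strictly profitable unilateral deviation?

Player A at (X, Y) earns 9; deviating to Y yields 7 — not better.
Player B earns 1; deviating to X yields 13 — a strict improvement.
Only Player B has a strictly profitable deviation.

Player B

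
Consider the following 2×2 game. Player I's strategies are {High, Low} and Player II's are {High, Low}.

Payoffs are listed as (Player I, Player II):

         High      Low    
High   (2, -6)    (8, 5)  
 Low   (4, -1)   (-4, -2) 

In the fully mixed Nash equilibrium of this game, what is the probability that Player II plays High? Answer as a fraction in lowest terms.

6/7

Let y be the probability that Player II plays High. In a completely mixed equilibrium, Player I must be indifferent between High and Low.
Player I's expected payoff from High is 2y + 8(1−y); from Low it is 4y − 4(1−y).
Setting these equal: −6y + 8 = 8y − 4, so y = 6/7.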